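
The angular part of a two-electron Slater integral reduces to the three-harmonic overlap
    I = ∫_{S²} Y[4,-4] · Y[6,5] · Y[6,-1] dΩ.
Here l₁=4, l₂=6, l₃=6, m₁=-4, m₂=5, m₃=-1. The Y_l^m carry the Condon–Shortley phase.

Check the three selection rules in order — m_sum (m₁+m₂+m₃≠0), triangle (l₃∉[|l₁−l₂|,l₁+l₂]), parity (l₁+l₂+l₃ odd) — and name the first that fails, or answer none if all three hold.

none

azimuthal sum: -4 + 5 − 1 = 0  ✓
2 ≤ 6 ≤ 10 (triangle on l)  ✓
L = 4 + 6 + 6 = 16 (even)  ✓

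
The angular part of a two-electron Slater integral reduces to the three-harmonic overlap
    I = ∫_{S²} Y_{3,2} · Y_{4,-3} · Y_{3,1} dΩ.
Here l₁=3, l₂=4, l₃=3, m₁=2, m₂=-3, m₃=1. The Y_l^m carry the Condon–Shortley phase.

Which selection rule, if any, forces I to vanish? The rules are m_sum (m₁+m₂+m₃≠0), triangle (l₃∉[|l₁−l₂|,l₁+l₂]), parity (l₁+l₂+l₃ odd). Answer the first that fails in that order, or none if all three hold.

none

Σmᵢ = 0  ✓
l₃∈[|l₁−l₂|,l₁+l₂]=[1,7], have l₃=3  ✓
Σlᵢ = 10 ⇒ even  ✓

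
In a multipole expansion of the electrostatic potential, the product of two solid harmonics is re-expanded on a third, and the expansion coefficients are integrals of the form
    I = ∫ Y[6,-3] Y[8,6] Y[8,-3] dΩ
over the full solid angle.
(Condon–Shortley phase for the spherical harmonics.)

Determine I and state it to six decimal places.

Rules hold: Σm=0, L=22 even, 2≤8≤14.
N = 13·17·17 = 3757
Δ = 6!·6!·10!/23! = 1/13742520792
Racah Σ t=0..6: t=0:+1/41803776000 t=1:−1/435456000 t=2:+1/39813120 t=3:−1/18662400 t=4:+1/39813120 t=5:−1/435456000 t=6:+1/41803776000 = -11/1393459200
⇒ 3j(6 8 8; 0 0 0)² = 600/96577, sgn -1
Racah Σ t=4..6: t=4:+1/20901888000 t=5:−1/2090188800 t=6:+1/2090188800 = 1/20901888000
⇒ 3j(6 8 8; -3 6 -3)² = 9/29716, sgn -1
4πI² = N·(3j₀)²·(3jₘ)² = 1350/190969
I = +1·√(0.00706921/4π) = 0.02371813

0.023718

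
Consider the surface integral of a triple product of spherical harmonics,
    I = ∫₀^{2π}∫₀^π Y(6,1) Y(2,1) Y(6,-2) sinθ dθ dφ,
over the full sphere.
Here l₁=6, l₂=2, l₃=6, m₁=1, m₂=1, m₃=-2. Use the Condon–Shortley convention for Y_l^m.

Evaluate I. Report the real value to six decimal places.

0.088837

m-sum 0 ✓  L=14 even ✓  4≤6≤8 ✓
Π(2lᵢ+1) = 13×5×13 = 845
triangle coeff Δ(6,2,6) = 1/90090
Σ_t [0,2]: t=0:+1/69120 t=1:−1/14400 t=2:+1/69120 = -7/172800
(3j)²=14/715 [(6 2 6; 0 0 0)], sign=-1
Σ_t [1,2]: t=1:−1/34560 t=2:+1/60480 = -1/80640
(3j)²=6/1001 [(6 2 6; 1 1 -2)], sign=-1
⇒ 4πI² = 12/121
I = (+1)√(12/121/(4π)) = 0.08883682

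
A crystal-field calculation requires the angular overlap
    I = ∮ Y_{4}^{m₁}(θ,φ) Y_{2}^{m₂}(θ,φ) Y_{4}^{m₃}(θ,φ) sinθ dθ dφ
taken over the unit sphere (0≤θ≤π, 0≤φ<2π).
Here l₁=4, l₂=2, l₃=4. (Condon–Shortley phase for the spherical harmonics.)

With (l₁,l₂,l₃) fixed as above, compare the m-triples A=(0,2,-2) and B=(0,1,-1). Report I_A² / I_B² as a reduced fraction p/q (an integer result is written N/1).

l's match ⇒ only the (l;m) 3-j factors differ between A and B.
A: triangle coeff Δ(4,2,4) = 1/13860; Σ_t [2,2]: t=2:+1/192 = 1/192; (3j)²=3/77 [(4 2 4; 0 2 -2)], sign=+1
B: triangle coeff Δ(4,2,4) = 1/13860; Σ_t [1,2]: t=1:−1/72 t=2:+1/96 = -1/288; (3j)²=1/462 [(4 2 4; 0 1 -1)], sign=+1
I_A²/I_B² = (3/77)/(1/462) = 18/1

18/1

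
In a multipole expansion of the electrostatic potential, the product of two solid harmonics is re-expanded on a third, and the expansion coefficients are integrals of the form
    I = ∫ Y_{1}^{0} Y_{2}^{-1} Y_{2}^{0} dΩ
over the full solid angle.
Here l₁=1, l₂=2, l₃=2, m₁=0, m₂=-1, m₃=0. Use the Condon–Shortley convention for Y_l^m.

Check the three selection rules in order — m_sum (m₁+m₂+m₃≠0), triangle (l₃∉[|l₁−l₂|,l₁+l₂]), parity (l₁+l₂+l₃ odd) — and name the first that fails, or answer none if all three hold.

Σmᵢ = -1  ✗
l₃∈[|l₁−l₂|,l₁+l₂]=[1,3], have l₃=2
Σlᵢ = 5 ⇒ odd

m_sum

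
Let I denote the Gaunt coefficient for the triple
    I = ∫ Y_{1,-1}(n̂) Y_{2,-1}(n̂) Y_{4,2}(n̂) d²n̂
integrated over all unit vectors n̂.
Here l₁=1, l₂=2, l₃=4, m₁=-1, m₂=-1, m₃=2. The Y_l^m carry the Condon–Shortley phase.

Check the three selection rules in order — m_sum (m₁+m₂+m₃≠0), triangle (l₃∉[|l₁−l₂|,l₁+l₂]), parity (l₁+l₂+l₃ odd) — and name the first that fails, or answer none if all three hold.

triangle

Σmᵢ = 0  ✓
l₃∈[|l₁−l₂|,l₁+l₂]=[1,3], have l₃=4  ✗
Σlᵢ = 7 ⇒ odd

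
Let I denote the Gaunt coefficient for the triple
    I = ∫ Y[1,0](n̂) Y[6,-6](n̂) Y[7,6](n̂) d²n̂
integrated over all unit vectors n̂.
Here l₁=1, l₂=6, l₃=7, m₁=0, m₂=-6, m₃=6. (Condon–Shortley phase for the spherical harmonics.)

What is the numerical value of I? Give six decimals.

0.126157

m-sum 0 ✓  L=14 even ✓  5≤7≤7 ✓
Π(2lᵢ+1) = 3×13×15 = 585
triangle coeff Δ(1,6,7) = 1/1365
Σ_t [0,0]: t=0:+1/518400 = 1/518400
(3j)²=7/195 [(1 6 7; 0 0 0)], sign=-1
Σ_t [0,0]: t=0:+1/479001600 = 1/479001600
(3j)²=1/105 [(1 6 7; 0 -6 6)], sign=-1
⇒ 4πI² = 1/5
I = (+1)√(1/5/(4π)) = 0.12615663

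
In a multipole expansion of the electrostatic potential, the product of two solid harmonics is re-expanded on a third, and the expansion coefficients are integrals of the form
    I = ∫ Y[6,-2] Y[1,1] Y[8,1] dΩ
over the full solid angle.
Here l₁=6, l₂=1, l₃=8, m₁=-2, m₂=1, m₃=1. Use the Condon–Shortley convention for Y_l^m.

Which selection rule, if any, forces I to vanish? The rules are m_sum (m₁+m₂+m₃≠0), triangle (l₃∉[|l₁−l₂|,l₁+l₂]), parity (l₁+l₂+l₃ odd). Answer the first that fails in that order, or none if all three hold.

triangle

Σmᵢ = 0  ✓
l₃∈[|l₁−l₂|,l₁+l₂]=[5,7], have l₃=8  ✗
Σlᵢ = 15 ⇒ odd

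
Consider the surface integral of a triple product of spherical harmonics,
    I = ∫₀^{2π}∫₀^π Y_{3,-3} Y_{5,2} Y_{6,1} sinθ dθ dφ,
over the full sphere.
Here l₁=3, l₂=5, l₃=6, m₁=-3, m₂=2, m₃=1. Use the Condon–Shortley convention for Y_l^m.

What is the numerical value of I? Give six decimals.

Rules hold: Σm=0, L=14 even, 2≤6≤8.
N = 7·11·13 = 1001
Δ = 2!·4!·8!/15! = 1/675675
Racah Σ t=0..2: t=0:+1/8640 t=1:−1/2304 t=2:+1/8640 = -7/34560
⇒ 3j(3 5 6; 0 0 0)² = 7/429, sgn -1
Racah Σ t=2..2: t=2:+1/34560 = 1/34560
⇒ 3j(3 5 6; -3 2 1)² = 7/429, sgn -1
4πI² = N·(3j₀)²·(3jₘ)² = 343/1287
I = +1·√(0.266511/4π) = 0.14563067

0.145631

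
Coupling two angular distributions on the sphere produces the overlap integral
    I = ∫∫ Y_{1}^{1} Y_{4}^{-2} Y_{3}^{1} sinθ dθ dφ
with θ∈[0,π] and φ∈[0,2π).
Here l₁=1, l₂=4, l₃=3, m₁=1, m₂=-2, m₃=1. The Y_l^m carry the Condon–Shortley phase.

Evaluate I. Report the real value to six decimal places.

0.238414

Rules hold: Σm=0, L=8 even, 3≤3≤5.
N = 3·9·7 = 189
Δ = 2!·0!·6!/9! = 1/252
Racah Σ t=1..1: t=1:−1/36 = -1/36
⇒ 3j(1 4 3; 0 0 0)² = 4/63, sgn +1
Racah Σ t=0..0: t=0:+1/96 = 1/96
⇒ 3j(1 4 3; 1 -2 1)² = 5/84, sgn +1
4πI² = N·(3j₀)²·(3jₘ)² = 5/7
I = +1·√(0.714286/4π) = 0.23841361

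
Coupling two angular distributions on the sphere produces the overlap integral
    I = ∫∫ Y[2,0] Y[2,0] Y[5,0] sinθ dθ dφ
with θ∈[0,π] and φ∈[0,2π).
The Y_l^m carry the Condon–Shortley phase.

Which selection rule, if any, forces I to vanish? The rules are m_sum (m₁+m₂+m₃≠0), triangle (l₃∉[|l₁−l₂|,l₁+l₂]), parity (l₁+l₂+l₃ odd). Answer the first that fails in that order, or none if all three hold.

m₁+m₂+m₃ = 0 + 0 + 0 = 0  ✓
triangle: |2−2|=0 ≤ l₃=5 ≤ 2+2=4  ✗
parity: l₁+l₂+l₃ = 9 is odd

triangle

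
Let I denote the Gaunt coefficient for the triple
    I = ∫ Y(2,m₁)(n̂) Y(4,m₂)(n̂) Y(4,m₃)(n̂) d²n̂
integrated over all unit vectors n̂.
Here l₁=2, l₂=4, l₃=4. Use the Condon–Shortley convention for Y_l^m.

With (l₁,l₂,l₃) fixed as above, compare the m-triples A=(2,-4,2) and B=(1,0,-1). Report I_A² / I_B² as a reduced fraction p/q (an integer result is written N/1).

28/5

Same 2,4,4: normalisation and zero-m 3j drop out of the ratio.
A: Δ: 2! 2! 6! / 11! → 1/13860; sum: t=0:+1/2880 = 1/2880; 3j²(2 4 4; 2 -4 2) = Δ·Π!·Σ² = 2/165  (sign +1)
B: Δ: 2! 2! 6! / 11! → 1/13860; sum: t=0:+1/96 t=1:−1/72 = -1/288; 3j²(2 4 4; 1 0 -1) = Δ·Π!·Σ² = 1/462  (sign +1)
I_A²/I_B² = (2/165)/(1/462) = 28/5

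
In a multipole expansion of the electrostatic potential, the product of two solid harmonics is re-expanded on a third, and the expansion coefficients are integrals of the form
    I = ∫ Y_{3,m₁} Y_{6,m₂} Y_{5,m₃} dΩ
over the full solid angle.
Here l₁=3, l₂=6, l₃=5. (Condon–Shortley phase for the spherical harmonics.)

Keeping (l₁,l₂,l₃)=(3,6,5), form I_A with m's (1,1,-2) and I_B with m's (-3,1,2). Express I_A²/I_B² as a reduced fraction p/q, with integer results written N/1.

Shared (l₁,l₂,l₃)=(3,6,5): N and (l;000)² cancel in I_A²/I_B².
A: Δ = 4!·2!·8!/15! = 1/675675; Racah Σ t=0..2: t=0:+1/241920 t=1:−1/8640 t=2:+1/5760 = 1/16128; ⇒ 3j(3 6 5; 1 1 -2)² = 5/1001, sgn -1
B: Δ = 4!·2!·8!/15! = 1/675675; Racah Σ t=4..4: t=4:+1/34560 = 1/34560; ⇒ 3j(3 6 5; -3 1 2)² = 7/429, sgn -1
I_A²/I_B² = (5/1001)/(7/429) = 15/49

15/49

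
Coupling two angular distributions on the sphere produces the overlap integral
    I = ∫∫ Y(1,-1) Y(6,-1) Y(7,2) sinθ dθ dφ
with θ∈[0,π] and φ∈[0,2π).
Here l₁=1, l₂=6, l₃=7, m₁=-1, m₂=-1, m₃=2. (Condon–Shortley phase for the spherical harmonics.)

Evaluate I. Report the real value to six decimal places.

Rules hold: Σm=0, L=14 even, 5≤7≤7.
N = 3·13·15 = 585
Δ = 0!·2!·12!/15! = 1/1365
Racah Σ t=0..0: t=0:+1/518400 = 1/518400
⇒ 3j(1 6 7; 0 0 0)² = 7/195, sgn -1
Racah Σ t=0..0: t=0:+1/1209600 = 1/1209600
⇒ 3j(1 6 7; -1 -1 2)² = 12/455, sgn -1
4πI² = N·(3j₀)²·(3jₘ)² = 36/65
I = +1·√(0.553846/4π) = 0.20993732

0.209937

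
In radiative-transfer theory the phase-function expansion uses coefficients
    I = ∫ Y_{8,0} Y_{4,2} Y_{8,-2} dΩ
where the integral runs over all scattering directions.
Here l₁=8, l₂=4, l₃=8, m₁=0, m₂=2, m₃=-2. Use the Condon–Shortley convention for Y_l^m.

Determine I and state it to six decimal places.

Checks pass: Σm=0; 20 even; l₃=8∈[4,12].
(2·8+1)(2·4+1)(2·8+1) = 2601
Δ: 4! 12! 4! / 21! → 1/185175900
sum: t=0:+1/557383680 t=1:−1/21772800 t=2:+1/8294400 t=3:−1/21772800 t=4:+1/557383680 = 1/30965760
3j²(8 4 8; 0 0 0) = Δ·Π!·Σ² = 36/4199  (sign +1)
sum: t=2:+1/49766400 t=3:−1/21772800 t=4:+1/92897280 = -1/66355200
3j²(8 4 8; 0 2 -2) = Δ·Π!·Σ² = 63/8398  (sign -1)
combine: 4πI² = 2601·36/4199·63/8398 = 10206/61009
take √, sign -1: I = -0.11537877

-0.115379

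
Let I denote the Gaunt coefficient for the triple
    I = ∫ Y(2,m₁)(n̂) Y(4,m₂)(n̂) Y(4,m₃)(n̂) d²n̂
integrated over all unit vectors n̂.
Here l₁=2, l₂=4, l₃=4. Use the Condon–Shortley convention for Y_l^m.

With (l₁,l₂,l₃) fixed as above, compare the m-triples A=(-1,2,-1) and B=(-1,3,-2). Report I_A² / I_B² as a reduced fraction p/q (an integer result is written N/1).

l's match ⇒ only the (l;m) 3-j factors differ between A and B.
A: triangle coeff Δ(2,4,4) = 1/13860; Σ_t [1,2]: t=1:−1/240 t=2:+1/96 = 1/160; (3j)²=27/1540 [(2 4 4; -1 2 -1)], sign=-1
B: triangle coeff Δ(2,4,4) = 1/13860; Σ_t [1,2]: t=1:−1/1440 t=2:+1/240 = 1/288; (3j)²=5/132 [(2 4 4; -1 3 -2)], sign=+1
I_A²/I_B² = (27/1540)/(5/132) = 81/175

81/175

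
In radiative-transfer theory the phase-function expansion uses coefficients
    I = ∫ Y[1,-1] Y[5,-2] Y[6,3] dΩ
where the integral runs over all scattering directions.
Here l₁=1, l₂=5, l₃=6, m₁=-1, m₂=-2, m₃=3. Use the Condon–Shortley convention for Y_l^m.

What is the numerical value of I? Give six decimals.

-0.245154

Rules hold: Σm=0, L=12 even, 4≤6≤6.
N = 3·11·13 = 429
Δ = 0!·2!·10!/13! = 1/858
Racah Σ t=0..0: t=0:+1/14400 = 1/14400
⇒ 3j(1 5 6; 0 0 0)² = 6/143, sgn +1
Racah Σ t=0..0: t=0:+1/60480 = 1/60480
⇒ 3j(1 5 6; -1 -2 3)² = 6/143, sgn -1
4πI² = N·(3j₀)²·(3jₘ)² = 108/143
I = -1·√(0.755245/4π) = -0.24515397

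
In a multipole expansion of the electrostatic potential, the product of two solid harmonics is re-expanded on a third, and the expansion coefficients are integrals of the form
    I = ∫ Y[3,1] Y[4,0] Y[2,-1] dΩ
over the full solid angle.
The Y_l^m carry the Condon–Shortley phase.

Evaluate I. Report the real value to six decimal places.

0.000000

l₁+l₂+l₃=9 is odd: 3j(l;000)=0 ⇒ I=0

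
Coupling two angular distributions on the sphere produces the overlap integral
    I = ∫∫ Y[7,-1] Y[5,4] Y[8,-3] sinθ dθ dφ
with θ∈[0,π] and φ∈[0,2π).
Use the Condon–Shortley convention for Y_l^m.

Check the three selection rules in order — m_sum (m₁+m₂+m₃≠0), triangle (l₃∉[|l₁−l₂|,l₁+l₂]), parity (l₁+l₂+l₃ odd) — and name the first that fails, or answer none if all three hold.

Σmᵢ = 0  ✓
l₃∈[|l₁−l₂|,l₁+l₂]=[2,12], have l₃=8  ✓
Σlᵢ = 20 ⇒ even  ✓

none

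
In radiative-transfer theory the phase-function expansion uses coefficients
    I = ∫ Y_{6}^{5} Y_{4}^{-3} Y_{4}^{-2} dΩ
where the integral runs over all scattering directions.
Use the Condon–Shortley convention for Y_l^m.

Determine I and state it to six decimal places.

m-sum 0 ✓  L=14 even ✓  2≤4≤10 ✓
Π(2lᵢ+1) = 13×9×9 = 1053
triangle coeff Δ(6,4,4) = 1/1261260
Σ_t [2,4]: t=2:+1/4608 t=3:−1/1296 t=4:+1/4608 = -7/20736
(3j)²=20/1287 [(6 4 4; 0 0 0)], sign=-1
Σ_t [0,1]: t=0:+1/86400 t=1:−1/172800 = 1/172800
(3j)²=1/130 [(6 4 4; 5 -3 -2)], sign=+1
⇒ 4πI² = 18/143
I = (-1)√(18/143/(4π)) = -0.10008369

-0.100084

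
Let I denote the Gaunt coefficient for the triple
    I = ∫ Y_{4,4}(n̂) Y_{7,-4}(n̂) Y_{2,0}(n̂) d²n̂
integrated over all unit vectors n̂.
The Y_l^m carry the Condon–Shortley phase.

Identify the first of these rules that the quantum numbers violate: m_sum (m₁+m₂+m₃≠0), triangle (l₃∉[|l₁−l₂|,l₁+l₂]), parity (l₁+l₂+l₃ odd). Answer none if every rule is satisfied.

m₁+m₂+m₃ = 4 − 4 + 0 = 0  ✓
triangle: |4−7|=3 ≤ l₃=2 ≤ 4+7=11  ✗
parity: l₁+l₂+l₃ = 13 is odd

triangle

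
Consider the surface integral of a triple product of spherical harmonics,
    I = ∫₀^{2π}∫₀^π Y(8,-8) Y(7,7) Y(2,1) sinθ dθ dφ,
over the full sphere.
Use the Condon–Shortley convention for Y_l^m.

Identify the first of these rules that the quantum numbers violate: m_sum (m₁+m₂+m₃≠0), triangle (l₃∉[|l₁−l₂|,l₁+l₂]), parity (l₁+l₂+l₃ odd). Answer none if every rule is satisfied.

m₁+m₂+m₃ = -8 + 7 + 1 = 0  ✓
triangle: |8−7|=1 ≤ l₃=2 ≤ 8+7=15  ✓
parity: l₁+l₂+l₃ = 17 is odd  ✗

parity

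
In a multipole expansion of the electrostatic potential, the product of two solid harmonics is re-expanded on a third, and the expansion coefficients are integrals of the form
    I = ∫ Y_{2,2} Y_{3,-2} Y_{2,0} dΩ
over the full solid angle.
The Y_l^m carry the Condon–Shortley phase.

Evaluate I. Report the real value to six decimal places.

0.000000

l₁+l₂+l₃=7 is odd: 3j(l;000)=0 ⇒ I=0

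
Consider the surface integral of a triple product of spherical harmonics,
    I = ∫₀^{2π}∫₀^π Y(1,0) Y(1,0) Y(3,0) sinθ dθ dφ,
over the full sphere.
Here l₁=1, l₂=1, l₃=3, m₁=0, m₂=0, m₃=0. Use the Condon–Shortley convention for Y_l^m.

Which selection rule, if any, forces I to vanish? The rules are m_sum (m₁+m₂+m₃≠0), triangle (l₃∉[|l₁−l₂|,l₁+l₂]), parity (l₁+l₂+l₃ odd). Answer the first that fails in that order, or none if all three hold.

triangle

m₁+m₂+m₃ = 0 + 0 + 0 = 0  ✓
triangle: |1−1|=0 ≤ l₃=3 ≤ 1+1=2  ✗
parity: l₁+l₂+l₃ = 5 is odd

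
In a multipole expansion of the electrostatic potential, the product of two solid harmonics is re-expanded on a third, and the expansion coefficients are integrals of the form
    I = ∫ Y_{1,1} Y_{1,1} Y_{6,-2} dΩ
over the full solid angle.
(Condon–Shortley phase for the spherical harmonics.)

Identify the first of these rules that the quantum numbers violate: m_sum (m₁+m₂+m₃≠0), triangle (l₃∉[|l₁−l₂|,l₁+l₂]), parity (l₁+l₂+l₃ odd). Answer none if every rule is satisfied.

triangle

m₁+m₂+m₃ = 1 + 1 − 2 = 0  ✓
triangle: |1−1|=0 ≤ l₃=6 ≤ 1+1=2  ✗
parity: l₁+l₂+l₃ = 8 is even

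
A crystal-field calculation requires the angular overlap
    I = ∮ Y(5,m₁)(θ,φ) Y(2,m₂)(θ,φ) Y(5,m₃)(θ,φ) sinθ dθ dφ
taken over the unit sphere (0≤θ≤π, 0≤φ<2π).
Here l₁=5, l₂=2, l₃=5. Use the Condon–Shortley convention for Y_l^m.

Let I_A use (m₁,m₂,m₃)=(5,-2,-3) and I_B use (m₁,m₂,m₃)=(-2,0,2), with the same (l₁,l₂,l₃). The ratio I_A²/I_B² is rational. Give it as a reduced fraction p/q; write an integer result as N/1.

5/6

Shared (l₁,l₂,l₃)=(5,2,5): N and (l;000)² cancel in I_A²/I_B².
A: Δ = 2!·8!·2!/13! = 1/38610; Racah Σ t=0..0: t=0:+1/161280 = 1/161280; ⇒ 3j(5 2 5; 5 -2 -3)² = 1/143, sgn +1
B: Δ = 2!·8!·2!/13! = 1/38610; Racah Σ t=0..2: t=0:+1/20160 t=1:−1/1440 t=2:+1/2880 = -1/3360; ⇒ 3j(5 2 5; -2 0 2)² = 6/715, sgn +1
I_A²/I_B² = (1/143)/(6/715) = 5/6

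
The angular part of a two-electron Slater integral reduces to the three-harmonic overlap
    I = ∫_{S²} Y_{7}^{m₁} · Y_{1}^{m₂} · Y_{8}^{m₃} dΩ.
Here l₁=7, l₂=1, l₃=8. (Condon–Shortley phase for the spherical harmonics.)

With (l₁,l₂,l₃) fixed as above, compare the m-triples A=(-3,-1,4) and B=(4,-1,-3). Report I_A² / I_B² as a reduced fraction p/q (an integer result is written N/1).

l's match ⇒ only the (l;m) 3-j factors differ between A and B.
A: triangle coeff Δ(7,1,8) = 1/2040; Σ_t [0,0]: t=0:+1/174182400 = 1/174182400; (3j)²=11/340 [(7 1 8; -3 -1 4)], sign=+1
B: triangle coeff Δ(7,1,8) = 1/2040; Σ_t [0,0]: t=0:+1/479001600 = 1/479001600; (3j)²=1/204 [(7 1 8; 4 -1 -3)], sign=-1
I_A²/I_B² = (11/340)/(1/204) = 33/5

33/5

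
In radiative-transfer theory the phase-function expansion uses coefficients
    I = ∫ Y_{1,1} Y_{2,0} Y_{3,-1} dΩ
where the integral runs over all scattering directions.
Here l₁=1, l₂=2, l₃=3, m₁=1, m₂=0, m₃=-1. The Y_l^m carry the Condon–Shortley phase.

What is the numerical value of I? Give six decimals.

-0.202301

Checks pass: Σm=0; 6 even; l₃=3∈[1,3].
(2·1+1)(2·2+1)(2·3+1) = 105
Δ: 0! 2! 4! / 7! → 1/105
sum: t=0:+1/4 = 1/4
3j²(1 2 3; 0 0 0) = Δ·Π!·Σ² = 3/35  (sign -1)
sum: t=0:+1/8 = 1/8
3j²(1 2 3; 1 0 -1) = Δ·Π!·Σ² = 2/35  (sign +1)
combine: 4πI² = 105·3/35·2/35 = 18/35
take √, sign -1: I = -0.20230066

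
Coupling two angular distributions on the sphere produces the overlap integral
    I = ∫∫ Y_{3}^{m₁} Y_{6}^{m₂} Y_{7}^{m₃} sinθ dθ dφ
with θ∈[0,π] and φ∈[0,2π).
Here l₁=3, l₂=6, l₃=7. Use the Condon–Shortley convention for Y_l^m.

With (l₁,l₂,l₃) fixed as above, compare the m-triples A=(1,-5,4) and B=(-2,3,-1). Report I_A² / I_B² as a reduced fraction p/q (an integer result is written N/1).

Same 3,6,7: normalisation and zero-m 3j drop out of the ratio.
A: Δ: 2! 4! 10! / 17! → 1/2042040; sum: t=0:+1/2903040 t=1:−1/21772800 = 13/43545600; 3j²(3 6 7; 1 -5 4) = Δ·Π!·Σ² = 143/7140  (sign -1)
B: Δ: 2! 4! 10! / 17! → 1/2042040; sum: t=1:−1/1935360 t=2:+1/362880 = 13/5806080; 3j²(3 6 7; -2 3 -1) = Δ·Π!·Σ² = 195/10472  (sign +1)
I_A²/I_B² = (143/7140)/(195/10472) = 242/225

242/225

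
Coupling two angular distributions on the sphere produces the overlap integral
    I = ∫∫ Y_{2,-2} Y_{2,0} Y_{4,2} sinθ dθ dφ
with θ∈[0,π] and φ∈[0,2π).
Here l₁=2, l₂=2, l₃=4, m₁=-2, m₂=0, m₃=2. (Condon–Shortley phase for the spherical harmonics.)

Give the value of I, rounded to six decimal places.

Rules hold: Σm=0, L=8 even, 0≤4≤4.
N = 5·5·9 = 225
Δ = 0!·4!·4!/9! = 1/630
Racah Σ t=0..0: t=0:+1/16 = 1/16
⇒ 3j(2 2 4; 0 0 0)² = 2/35, sgn +1
Racah Σ t=0..0: t=0:+1/96 = 1/96
⇒ 3j(2 2 4; -2 0 2)² = 1/42, sgn +1
4πI² = N·(3j₀)²·(3jₘ)² = 15/49
I = +1·√(0.306122/4π) = 0.15607835

0.156078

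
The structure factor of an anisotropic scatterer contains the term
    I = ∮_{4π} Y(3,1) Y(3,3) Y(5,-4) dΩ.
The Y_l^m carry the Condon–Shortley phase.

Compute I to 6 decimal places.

l₁+l₂+l₃=11 is odd: 3j(l;000)=0 ⇒ I=0

0.000000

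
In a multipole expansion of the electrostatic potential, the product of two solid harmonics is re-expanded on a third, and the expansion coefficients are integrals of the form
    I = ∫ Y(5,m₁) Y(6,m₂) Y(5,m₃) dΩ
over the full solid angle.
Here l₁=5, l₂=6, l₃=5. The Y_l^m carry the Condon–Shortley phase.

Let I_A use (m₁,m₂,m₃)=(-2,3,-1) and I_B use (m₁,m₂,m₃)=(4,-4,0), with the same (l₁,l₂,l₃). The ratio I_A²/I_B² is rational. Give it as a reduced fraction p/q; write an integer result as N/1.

3/4

l's match ⇒ only the (l;m) 3-j factors differ between A and B.
A: triangle coeff Δ(5,6,5) = 1/28588560; Σ_t [3,6]: t=3:−1/622080 t=4:+1/34560 t=5:−1/23040 t=6:+1/155520 = -1/103680; (3j)²=9/2431 [(5 6 5; -2 3 -1)], sign=-1
B: triangle coeff Δ(5,6,5) = 1/28588560; Σ_t [0,1]: t=0:+1/207360 t=1:−1/345600 = 1/518400; (3j)²=12/2431 [(5 6 5; 4 -4 0)], sign=-1
I_A²/I_B² = (9/2431)/(12/2431) = 3/4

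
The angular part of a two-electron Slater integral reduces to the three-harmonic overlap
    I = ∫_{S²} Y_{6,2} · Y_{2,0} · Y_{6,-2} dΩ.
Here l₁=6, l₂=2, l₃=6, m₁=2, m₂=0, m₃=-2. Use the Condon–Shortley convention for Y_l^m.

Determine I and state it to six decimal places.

0.114688

Checks pass: Σm=0; 14 even; l₃=6∈[4,8].
(2·6+1)(2·2+1)(2·6+1) = 845
Δ: 2! 10! 2! / 15! → 1/90090
sum: t=0:+1/69120 t=1:−1/14400 t=2:+1/69120 = -7/172800
3j²(6 2 6; 0 0 0) = Δ·Π!·Σ² = 14/715  (sign -1)
sum: t=0:+1/69120 t=1:−1/30240 t=2:+1/322560 = -1/64512
3j²(6 2 6; 2 0 -2) = Δ·Π!·Σ² = 10/1001  (sign -1)
combine: 4πI² = 845·14/715·10/1001 = 20/121
take √, sign +1: I = 0.11468784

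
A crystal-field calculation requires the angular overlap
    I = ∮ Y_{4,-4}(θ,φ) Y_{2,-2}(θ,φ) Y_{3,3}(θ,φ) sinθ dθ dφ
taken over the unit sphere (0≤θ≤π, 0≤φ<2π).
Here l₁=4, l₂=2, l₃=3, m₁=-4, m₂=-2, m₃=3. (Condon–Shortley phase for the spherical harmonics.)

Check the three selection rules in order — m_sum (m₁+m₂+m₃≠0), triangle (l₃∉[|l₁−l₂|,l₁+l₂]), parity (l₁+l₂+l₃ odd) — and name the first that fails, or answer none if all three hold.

m_sum

Σmᵢ = -3  ✗
l₃∈[|l₁−l₂|,l₁+l₂]=[2,6], have l₃=3
Σlᵢ = 9 ⇒ odd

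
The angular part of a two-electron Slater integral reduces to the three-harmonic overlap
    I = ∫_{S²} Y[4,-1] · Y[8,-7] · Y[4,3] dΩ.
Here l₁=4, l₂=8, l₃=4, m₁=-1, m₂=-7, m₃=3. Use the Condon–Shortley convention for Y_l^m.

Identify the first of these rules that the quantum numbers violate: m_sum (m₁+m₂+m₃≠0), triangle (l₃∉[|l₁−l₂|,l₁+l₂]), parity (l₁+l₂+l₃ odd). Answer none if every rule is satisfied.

azimuthal sum: -1 − 7 + 3 = -5  ✗
4 ≤ 4 ≤ 12 (triangle on l)
L = 4 + 8 + 4 = 16 (even)

m_sum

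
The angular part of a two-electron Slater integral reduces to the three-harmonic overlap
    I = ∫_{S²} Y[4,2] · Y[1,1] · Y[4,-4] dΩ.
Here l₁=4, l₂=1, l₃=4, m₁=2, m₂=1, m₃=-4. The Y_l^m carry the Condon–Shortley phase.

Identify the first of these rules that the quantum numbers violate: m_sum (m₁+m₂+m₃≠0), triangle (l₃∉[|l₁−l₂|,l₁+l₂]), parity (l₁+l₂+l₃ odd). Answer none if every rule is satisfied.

m_sum

azimuthal sum: 2 + 1 − 4 = -1  ✗
3 ≤ 4 ≤ 5 (triangle on l)
L = 4 + 1 + 4 = 9 (odd)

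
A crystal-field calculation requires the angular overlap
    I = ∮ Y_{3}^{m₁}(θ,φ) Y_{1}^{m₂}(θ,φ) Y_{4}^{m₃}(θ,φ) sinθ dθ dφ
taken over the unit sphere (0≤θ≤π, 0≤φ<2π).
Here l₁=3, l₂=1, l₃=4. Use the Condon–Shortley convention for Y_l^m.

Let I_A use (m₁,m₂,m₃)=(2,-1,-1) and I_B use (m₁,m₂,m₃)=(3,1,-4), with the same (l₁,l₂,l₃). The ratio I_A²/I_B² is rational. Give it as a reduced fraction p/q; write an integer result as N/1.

3/28

Same 3,1,4: normalisation and zero-m 3j drop out of the ratio.
A: Δ: 0! 6! 2! / 9! → 1/252; sum: t=0:+1/240 = 1/240; 3j²(3 1 4; 2 -1 -1) = Δ·Π!·Σ² = 1/84  (sign -1)
B: Δ: 0! 6! 2! / 9! → 1/252; sum: t=0:+1/1440 = 1/1440; 3j²(3 1 4; 3 1 -4) = Δ·Π!·Σ² = 1/9  (sign +1)
I_A²/I_B² = (1/84)/(1/9) = 3/28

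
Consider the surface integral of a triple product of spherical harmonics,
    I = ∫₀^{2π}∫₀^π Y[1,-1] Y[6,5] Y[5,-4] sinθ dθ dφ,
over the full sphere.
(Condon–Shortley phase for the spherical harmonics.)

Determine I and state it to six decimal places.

m-sum 0 ✓  L=12 even ✓  5≤5≤7 ✓
Π(2lᵢ+1) = 3×13×11 = 429
triangle coeff Δ(1,6,5) = 1/858
Σ_t [1,1]: t=1:−1/14400 = -1/14400
(3j)²=6/143 [(1 6 5; 0 0 0)], sign=+1
Σ_t [2,2]: t=2:+1/725760 = 1/725760
(3j)²=5/78 [(1 6 5; -1 5 -4)], sign=-1
⇒ 4πI² = 15/13
I = (-1)√(15/13/(4π)) = -0.30301841

-0.303018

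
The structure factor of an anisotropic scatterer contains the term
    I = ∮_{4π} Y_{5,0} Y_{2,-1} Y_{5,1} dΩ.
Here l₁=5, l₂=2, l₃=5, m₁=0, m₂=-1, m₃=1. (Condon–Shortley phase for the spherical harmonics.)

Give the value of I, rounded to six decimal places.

Rules hold: Σm=0, L=12 even, 3≤5≤7.
N = 11·5·11 = 605
Δ = 2!·8!·2!/13! = 1/38610
Racah Σ t=0..2: t=0:+1/2880 t=1:−1/576 t=2:+1/2880 = -1/960
⇒ 3j(5 2 5; 0 0 0)² = 10/429, sgn +1
Racah Σ t=0..1: t=0:+1/1440 t=1:−1/1152 = -1/5760
⇒ 3j(5 2 5; 0 -1 1)² = 1/858, sgn -1
4πI² = N·(3j₀)²·(3jₘ)² = 25/1521
I = -1·√(0.0164366/4π) = -0.03616600

-0.036166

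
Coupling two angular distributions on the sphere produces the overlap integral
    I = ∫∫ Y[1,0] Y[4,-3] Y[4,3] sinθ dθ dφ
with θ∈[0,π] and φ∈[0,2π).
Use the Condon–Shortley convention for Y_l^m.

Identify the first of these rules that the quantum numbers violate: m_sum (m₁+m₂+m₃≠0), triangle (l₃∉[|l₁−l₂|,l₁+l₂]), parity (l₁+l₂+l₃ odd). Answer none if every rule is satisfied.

Σmᵢ = 0  ✓
l₃∈[|l₁−l₂|,l₁+l₂]=[3,5], have l₃=4  ✓
Σlᵢ = 9 ⇒ odd  ✗

parity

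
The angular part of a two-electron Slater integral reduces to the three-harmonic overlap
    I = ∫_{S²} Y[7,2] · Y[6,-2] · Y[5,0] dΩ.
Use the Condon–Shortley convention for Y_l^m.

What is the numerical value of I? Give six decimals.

-0.005692

Checks pass: Σm=0; 18 even; l₃=5∈[1,13].
(2·7+1)(2·6+1)(2·5+1) = 2145
Δ: 8! 6! 4! / 19! → 1/174594420
sum: t=2:+1/4147200 t=3:−1/207360 t=4:+1/82944 t=5:−1/207360 t=6:+1/4147200 = 1/345600
3j²(7 6 5; 0 0 0) = Δ·Π!·Σ² = 420/46189  (sign -1)
sum: t=0:+1/116121600 t=1:−1/1451520 t=2:+1/207360 t=3:−1/207360 t=4:+1/1658880 = -1/12902400
3j²(7 6 5; 2 -2 0) = Δ·Π!·Σ² = 27/1293292  (sign +1)
combine: 4πI² = 2145·420/46189·27/1293292 = 6075/14919047
take √, sign -1: I = -0.00569243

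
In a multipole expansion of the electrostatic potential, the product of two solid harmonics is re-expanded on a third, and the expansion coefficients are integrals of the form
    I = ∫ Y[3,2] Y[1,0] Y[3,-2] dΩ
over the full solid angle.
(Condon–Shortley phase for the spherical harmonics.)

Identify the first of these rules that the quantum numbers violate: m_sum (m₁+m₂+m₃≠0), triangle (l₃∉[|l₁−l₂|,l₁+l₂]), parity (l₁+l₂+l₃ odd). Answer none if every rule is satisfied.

parity

m₁+m₂+m₃ = 2 + 0 − 2 = 0  ✓
triangle: |3−1|=2 ≤ l₃=3 ≤ 3+1=4  ✓
parity: l₁+l₂+l₃ = 7 is odd  ✗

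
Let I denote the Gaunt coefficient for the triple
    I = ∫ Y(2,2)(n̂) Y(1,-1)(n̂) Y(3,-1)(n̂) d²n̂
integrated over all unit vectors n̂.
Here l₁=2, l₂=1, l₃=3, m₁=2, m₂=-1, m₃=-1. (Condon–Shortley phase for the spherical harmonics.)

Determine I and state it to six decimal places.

Checks pass: Σm=0; 6 even; l₃=3∈[1,3].
(2·2+1)(2·1+1)(2·3+1) = 105
Δ: 0! 4! 2! / 7! → 1/105
sum: t=0:+1/4 = 1/4
3j²(2 1 3; 0 0 0) = Δ·Π!·Σ² = 3/35  (sign -1)
sum: t=0:+1/48 = 1/48
3j²(2 1 3; 2 -1 -1) = Δ·Π!·Σ² = 1/105  (sign +1)
combine: 4πI² = 105·3/35·1/105 = 3/35
take √, sign -1: I = -0.08258890

-0.082589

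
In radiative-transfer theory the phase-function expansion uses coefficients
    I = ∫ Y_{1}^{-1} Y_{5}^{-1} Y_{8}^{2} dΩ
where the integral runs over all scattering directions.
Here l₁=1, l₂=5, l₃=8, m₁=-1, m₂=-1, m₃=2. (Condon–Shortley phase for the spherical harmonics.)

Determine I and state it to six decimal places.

triangle: need 4≤l₃≤6, have 8; I=0

0.000000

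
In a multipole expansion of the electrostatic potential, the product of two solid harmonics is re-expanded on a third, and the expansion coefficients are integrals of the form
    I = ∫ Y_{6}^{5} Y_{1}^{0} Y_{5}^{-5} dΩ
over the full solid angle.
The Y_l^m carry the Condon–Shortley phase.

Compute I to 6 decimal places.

-0.135514

Checks pass: Σm=0; 12 even; l₃=5∈[5,7].
(2·6+1)(2·1+1)(2·5+1) = 429
Δ: 2! 10! 0! / 13! → 1/858
sum: t=1:−1/14400 = -1/14400
3j²(6 1 5; 0 0 0) = Δ·Π!·Σ² = 6/143  (sign +1)
sum: t=1:−1/3628800 = -1/3628800
3j²(6 1 5; 5 0 -5) = Δ·Π!·Σ² = 1/78  (sign -1)
combine: 4πI² = 429·6/143·1/78 = 3/13
take √, sign -1: I = -0.13551395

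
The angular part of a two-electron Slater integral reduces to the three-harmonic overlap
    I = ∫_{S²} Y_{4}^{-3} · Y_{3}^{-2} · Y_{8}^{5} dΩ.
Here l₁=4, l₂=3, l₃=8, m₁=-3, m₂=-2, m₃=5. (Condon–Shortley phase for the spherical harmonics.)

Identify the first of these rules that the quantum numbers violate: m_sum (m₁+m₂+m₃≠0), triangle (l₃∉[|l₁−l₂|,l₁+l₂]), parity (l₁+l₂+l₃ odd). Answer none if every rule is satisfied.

triangle

Σmᵢ = 0  ✓
l₃∈[|l₁−l₂|,l₁+l₂]=[1,7], have l₃=8  ✗
Σlᵢ = 15 ⇒ odd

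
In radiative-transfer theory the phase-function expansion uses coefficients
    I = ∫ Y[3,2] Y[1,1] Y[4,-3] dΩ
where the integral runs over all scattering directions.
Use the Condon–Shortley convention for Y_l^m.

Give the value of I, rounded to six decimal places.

Rules hold: Σm=0, L=8 even, 2≤4≤4.
N = 7·3·9 = 189
Δ = 0!·6!·2!/9! = 1/252
Racah Σ t=0..0: t=0:+1/36 = 1/36
⇒ 3j(3 1 4; 0 0 0)² = 4/63, sgn +1
Racah Σ t=0..0: t=0:+1/240 = 1/240
⇒ 3j(3 1 4; 2 1 -3)² = 1/12, sgn -1
4πI² = N·(3j₀)²·(3jₘ)² = 1/1
I = -1·√(1/4π) = -0.28209479

-0.282095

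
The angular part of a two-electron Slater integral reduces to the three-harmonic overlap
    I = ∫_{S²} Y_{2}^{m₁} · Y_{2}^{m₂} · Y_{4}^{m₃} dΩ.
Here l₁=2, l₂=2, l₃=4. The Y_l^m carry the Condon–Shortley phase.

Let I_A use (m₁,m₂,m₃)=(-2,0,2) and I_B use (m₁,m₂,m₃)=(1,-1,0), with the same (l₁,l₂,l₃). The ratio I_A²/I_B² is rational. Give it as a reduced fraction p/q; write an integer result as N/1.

15/16

Same 2,2,4: normalisation and zero-m 3j drop out of the ratio.
A: Δ: 0! 4! 4! / 9! → 1/630; sum: t=0:+1/96 = 1/96; 3j²(2 2 4; -2 0 2) = Δ·Π!·Σ² = 1/42  (sign +1)
B: Δ: 0! 4! 4! / 9! → 1/630; sum: t=0:+1/36 = 1/36; 3j²(2 2 4; 1 -1 0) = Δ·Π!·Σ² = 8/315  (sign +1)
I_A²/I_B² = (1/42)/(8/315) = 15/16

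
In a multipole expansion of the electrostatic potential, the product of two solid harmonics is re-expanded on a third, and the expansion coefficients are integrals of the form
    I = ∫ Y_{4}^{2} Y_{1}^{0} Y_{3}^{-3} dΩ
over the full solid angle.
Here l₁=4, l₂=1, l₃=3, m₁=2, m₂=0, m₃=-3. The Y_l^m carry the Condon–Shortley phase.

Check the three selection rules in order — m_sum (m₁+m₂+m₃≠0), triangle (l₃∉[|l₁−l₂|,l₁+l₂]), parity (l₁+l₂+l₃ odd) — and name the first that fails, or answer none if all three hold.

Σmᵢ = -1  ✗
l₃∈[|l₁−l₂|,l₁+l₂]=[3,5], have l₃=3
Σlᵢ = 8 ⇒ even

m_sum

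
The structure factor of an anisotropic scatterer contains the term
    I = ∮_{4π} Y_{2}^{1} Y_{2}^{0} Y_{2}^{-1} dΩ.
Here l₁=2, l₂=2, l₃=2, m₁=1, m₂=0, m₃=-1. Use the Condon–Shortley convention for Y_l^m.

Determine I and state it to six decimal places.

m-sum 0 ✓  L=6 even ✓  0≤2≤4 ✓
Π(2lᵢ+1) = 5×5×5 = 125
triangle coeff Δ(2,2,2) = 1/630
Σ_t [0,2]: t=0:+1/8 t=1:−1/1 t=2:+1/8 = -3/4
(3j)²=2/35 [(2 2 2; 0 0 0)], sign=-1
Σ_t [0,1]: t=0:+1/4 t=1:−1/2 = -1/4
(3j)²=1/70 [(2 2 2; 1 0 -1)], sign=+1
⇒ 4πI² = 5/49
I = (-1)√(5/49/(4π)) = -0.09011188

-0.090112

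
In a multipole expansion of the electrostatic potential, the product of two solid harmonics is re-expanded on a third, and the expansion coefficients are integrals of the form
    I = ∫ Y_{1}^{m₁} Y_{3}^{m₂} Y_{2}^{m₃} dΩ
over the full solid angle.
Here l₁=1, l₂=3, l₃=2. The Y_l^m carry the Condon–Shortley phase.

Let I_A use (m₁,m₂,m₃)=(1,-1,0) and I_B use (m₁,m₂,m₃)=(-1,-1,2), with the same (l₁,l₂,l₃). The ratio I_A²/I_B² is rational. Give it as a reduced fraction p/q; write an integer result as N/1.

6/1

l's match ⇒ only the (l;m) 3-j factors differ between A and B.
A: triangle coeff Δ(1,3,2) = 1/105; Σ_t [0,0]: t=0:+1/8 = 1/8; (3j)²=2/35 [(1 3 2; 1 -1 0)], sign=+1
B: triangle coeff Δ(1,3,2) = 1/105; Σ_t [2,2]: t=2:+1/48 = 1/48; (3j)²=1/105 [(1 3 2; -1 -1 2)], sign=+1
I_A²/I_B² = (2/35)/(1/105) = 6/1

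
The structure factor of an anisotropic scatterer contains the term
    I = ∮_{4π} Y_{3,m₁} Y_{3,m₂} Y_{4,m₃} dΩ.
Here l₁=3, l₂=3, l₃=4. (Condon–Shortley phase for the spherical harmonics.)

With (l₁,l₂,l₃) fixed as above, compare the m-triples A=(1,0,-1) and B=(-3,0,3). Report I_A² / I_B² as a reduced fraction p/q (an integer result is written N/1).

Same 3,3,4: normalisation and zero-m 3j drop out of the ratio.
A: Δ: 2! 4! 4! / 11! → 1/34650; sum: t=0:+1/48 t=1:−1/24 t=2:+1/288 = -5/288; 3j²(3 3 4; 1 0 -1) = Δ·Π!·Σ² = 5/462  (sign +1)
B: Δ: 2! 4! 4! / 11! → 1/34650; sum: t=2:+1/288 = 1/288; 3j²(3 3 4; -3 0 3) = Δ·Π!·Σ² = 1/22  (sign -1)
I_A²/I_B² = (5/462)/(1/22) = 5/21

5/21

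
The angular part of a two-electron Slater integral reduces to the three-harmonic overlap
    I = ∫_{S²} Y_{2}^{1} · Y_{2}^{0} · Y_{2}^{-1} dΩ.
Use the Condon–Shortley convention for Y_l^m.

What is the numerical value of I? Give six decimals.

-0.090112

Rules hold: Σm=0, L=6 even, 0≤2≤4.
N = 5·5·5 = 125
Δ = 2!·2!·2!/7! = 1/630
Racah Σ t=0..2: t=0:+1/8 t=1:−1/1 t=2:+1/8 = -3/4
⇒ 3j(2 2 2; 0 0 0)² = 2/35, sgn -1
Racah Σ t=0..1: t=0:+1/4 t=1:−1/2 = -1/4
⇒ 3j(2 2 2; 1 0 -1)² = 1/70, sgn +1
4πI² = N·(3j₀)²·(3jₘ)² = 5/49
I = -1·√(0.102041/4π) = -0.09011188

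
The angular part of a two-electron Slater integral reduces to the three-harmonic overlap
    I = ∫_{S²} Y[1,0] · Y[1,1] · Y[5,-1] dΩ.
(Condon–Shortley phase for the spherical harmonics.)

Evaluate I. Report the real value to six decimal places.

0.000000

triangle: need 0≤l₃≤2, have 5; I=0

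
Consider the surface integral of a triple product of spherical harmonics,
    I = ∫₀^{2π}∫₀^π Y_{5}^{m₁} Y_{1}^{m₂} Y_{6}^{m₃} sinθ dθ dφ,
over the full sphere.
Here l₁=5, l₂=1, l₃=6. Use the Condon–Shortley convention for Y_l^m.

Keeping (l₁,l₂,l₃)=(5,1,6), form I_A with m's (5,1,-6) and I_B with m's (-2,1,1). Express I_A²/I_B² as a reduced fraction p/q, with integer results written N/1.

33/5

l's match ⇒ only the (l;m) 3-j factors differ between A and B.
A: triangle coeff Δ(5,1,6) = 1/858; Σ_t [0,0]: t=0:+1/7257600 = 1/7257600; (3j)²=1/13 [(5 1 6; 5 1 -6)], sign=+1
B: triangle coeff Δ(5,1,6) = 1/858; Σ_t [0,0]: t=0:+1/60480 = 1/60480; (3j)²=5/429 [(5 1 6; -2 1 1)], sign=-1
I_A²/I_B² = (1/13)/(5/429) = 33/5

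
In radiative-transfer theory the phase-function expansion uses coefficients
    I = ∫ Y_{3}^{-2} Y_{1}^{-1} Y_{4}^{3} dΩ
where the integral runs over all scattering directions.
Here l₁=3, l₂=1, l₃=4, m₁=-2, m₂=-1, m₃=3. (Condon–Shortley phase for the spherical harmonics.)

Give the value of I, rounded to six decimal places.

-0.282095

Rules hold: Σm=0, L=8 even, 2≤4≤4.
N = 7·3·9 = 189
Δ = 0!·6!·2!/9! = 1/252
Racah Σ t=0..0: t=0:+1/36 = 1/36
⇒ 3j(3 1 4; 0 0 0)² = 4/63, sgn +1
Racah Σ t=0..0: t=0:+1/240 = 1/240
⇒ 3j(3 1 4; -2 -1 3)² = 1/12, sgn -1
4πI² = N·(3j₀)²·(3jₘ)² = 1/1
I = -1·√(1/4π) = -0.28209479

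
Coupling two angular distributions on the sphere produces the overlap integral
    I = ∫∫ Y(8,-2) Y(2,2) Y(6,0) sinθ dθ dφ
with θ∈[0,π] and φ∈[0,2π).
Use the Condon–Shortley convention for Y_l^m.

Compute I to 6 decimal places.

0.122977

Checks pass: Σm=0; 16 even; l₃=6∈[6,10].
(2·8+1)(2·2+1)(2·6+1) = 1105
Δ: 4! 12! 0! / 17! → 1/30940
sum: t=2:+1/2073600 = 1/2073600
3j²(8 2 6; 0 0 0) = Δ·Π!·Σ² = 28/1105  (sign +1)
sum: t=4:+1/12441600 = 1/12441600
3j²(8 2 6; -2 2 0) = Δ·Π!·Σ² = 3/442  (sign +1)
combine: 4πI² = 1105·28/1105·3/442 = 42/221
take √, sign +1: I = 0.12297691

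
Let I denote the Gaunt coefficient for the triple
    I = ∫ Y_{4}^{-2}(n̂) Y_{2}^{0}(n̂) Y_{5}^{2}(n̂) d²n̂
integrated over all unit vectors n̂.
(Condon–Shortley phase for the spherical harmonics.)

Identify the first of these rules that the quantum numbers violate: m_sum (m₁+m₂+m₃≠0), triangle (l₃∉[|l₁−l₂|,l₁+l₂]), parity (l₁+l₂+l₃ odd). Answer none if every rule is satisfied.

Σmᵢ = 0  ✓
l₃∈[|l₁−l₂|,l₁+l₂]=[2,6], have l₃=5  ✓
Σlᵢ = 11 ⇒ odd  ✗

parity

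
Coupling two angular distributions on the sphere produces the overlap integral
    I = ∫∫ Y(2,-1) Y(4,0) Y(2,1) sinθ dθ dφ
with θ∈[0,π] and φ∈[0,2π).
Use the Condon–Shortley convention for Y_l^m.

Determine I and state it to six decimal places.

0.161197

Checks pass: Σm=0; 8 even; l₃=2∈[2,6].
(2·2+1)(2·4+1)(2·2+1) = 225
Δ: 4! 0! 4! / 9! → 1/630
sum: t=2:+1/16 = 1/16
3j²(2 4 2; 0 0 0) = Δ·Π!·Σ² = 2/35  (sign +1)
sum: t=3:−1/36 = -1/36
3j²(2 4 2; -1 0 1) = Δ·Π!·Σ² = 8/315  (sign +1)
combine: 4πI² = 225·2/35·8/315 = 16/49
take √, sign +1: I = 0.16119702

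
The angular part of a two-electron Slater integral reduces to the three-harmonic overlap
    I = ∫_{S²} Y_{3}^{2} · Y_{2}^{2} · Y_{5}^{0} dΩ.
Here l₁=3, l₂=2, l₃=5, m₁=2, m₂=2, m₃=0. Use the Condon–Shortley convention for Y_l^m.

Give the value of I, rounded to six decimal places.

0.000000

2 + 2 + 0 = 4 ≠ 0: azimuthal integral kills it; I = 0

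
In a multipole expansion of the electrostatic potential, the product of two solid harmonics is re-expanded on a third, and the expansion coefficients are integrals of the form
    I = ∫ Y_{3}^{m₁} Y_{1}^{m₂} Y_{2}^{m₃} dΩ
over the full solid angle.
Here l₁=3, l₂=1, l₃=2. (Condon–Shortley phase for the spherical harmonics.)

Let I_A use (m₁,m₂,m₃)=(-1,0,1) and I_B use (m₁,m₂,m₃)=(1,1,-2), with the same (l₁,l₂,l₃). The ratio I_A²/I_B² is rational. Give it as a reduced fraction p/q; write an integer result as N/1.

8/1

l's match ⇒ only the (l;m) 3-j factors differ between A and B.
A: triangle coeff Δ(3,1,2) = 1/105; Σ_t [1,1]: t=1:−1/6 = -1/6; (3j)²=8/105 [(3 1 2; -1 0 1)], sign=+1
B: triangle coeff Δ(3,1,2) = 1/105; Σ_t [2,2]: t=2:+1/48 = 1/48; (3j)²=1/105 [(3 1 2; 1 1 -2)], sign=+1
I_A²/I_B² = (8/105)/(1/105) = 8/1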